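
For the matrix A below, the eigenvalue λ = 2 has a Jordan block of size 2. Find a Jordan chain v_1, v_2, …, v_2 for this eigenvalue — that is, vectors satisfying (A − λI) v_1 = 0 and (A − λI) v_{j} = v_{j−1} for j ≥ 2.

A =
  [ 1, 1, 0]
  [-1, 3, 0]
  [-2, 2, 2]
A Jordan chain for λ = 2 of length 2:
v_1 = (-1, -1, -2)ᵀ
v_2 = (1, 0, 0)ᵀ

Let N = A − (2)·I. We want v_2 with N^2 v_2 = 0 but N^1 v_2 ≠ 0; then v_{j-1} := N · v_j for j = 2, …, 2.

Pick v_2 = (1, 0, 0)ᵀ.
Then v_1 = N · v_2 = (-1, -1, -2)ᵀ.

Sanity check: (A − (2)·I) v_1 = (0, 0, 0)ᵀ = 0. ✓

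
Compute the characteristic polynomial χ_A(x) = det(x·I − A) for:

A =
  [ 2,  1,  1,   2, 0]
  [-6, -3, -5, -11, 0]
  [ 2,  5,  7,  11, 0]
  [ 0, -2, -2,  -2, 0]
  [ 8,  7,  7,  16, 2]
x^5 - 6*x^4 + 12*x^3 - 8*x^2

Expanding det(x·I − A) (e.g. by cofactor expansion or by noting that A is similar to its Jordan form J, which has the same characteristic polynomial as A) gives
  χ_A(x) = x^5 - 6*x^4 + 12*x^3 - 8*x^2
which factors as x^2*(x - 2)^3. The eigenvalues (with algebraic multiplicities) are λ = 0 with multiplicity 2, λ = 2 with multiplicity 3.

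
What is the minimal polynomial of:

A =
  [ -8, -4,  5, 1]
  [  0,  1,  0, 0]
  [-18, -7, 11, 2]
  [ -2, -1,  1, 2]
x^4 - 6*x^3 + 13*x^2 - 12*x + 4

The characteristic polynomial is χ_A(x) = (x - 2)^2*(x - 1)^2, so the eigenvalues are known. The minimal polynomial is
  m_A(x) = Π_λ (x − λ)^{k_λ}
where k_λ is the size of the *largest* Jordan block for λ (equivalently, the smallest k with (A − λI)^k v = 0 for every generalised eigenvector v of λ).

  λ = 1: largest Jordan block has size 2, contributing (x − 1)^2
  λ = 2: largest Jordan block has size 2, contributing (x − 2)^2

So m_A(x) = (x - 2)^2*(x - 1)^2 = x^4 - 6*x^3 + 13*x^2 - 12*x + 4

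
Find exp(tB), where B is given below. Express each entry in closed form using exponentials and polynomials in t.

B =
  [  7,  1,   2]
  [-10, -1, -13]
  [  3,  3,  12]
e^{tB} =
  [-3*t^2*exp(6*t)/2 + t*exp(6*t) + exp(6*t), t*exp(6*t), t^2*exp(6*t)/2 + 2*t*exp(6*t)]
  [21*t^2*exp(6*t)/2 - 10*t*exp(6*t), -7*t*exp(6*t) + exp(6*t), -7*t^2*exp(6*t)/2 - 13*t*exp(6*t)]
  [-9*t^2*exp(6*t)/2 + 3*t*exp(6*t), 3*t*exp(6*t), 3*t^2*exp(6*t)/2 + 6*t*exp(6*t) + exp(6*t)]

Strategy: write B = P · J · P⁻¹ where J is a Jordan canonical form, so e^{tB} = P · e^{tJ} · P⁻¹, and e^{tJ} can be computed block-by-block.

B has Jordan form
J =
  [6, 1, 0]
  [0, 6, 1]
  [0, 0, 6]
(up to reordering of blocks).

Per-block formulas:
  For a 3×3 Jordan block J_3(6): exp(t · J_3(6)) = e^(6t)·(I + t·N + (t^2/2)·N^2), where N is the 3×3 nilpotent shift.

After assembling e^{tJ} and conjugating by P, we get:

e^{tB} =
  [-3*t^2*exp(6*t)/2 + t*exp(6*t) + exp(6*t), t*exp(6*t), t^2*exp(6*t)/2 + 2*t*exp(6*t)]
  [21*t^2*exp(6*t)/2 - 10*t*exp(6*t), -7*t*exp(6*t) + exp(6*t), -7*t^2*exp(6*t)/2 - 13*t*exp(6*t)]
  [-9*t^2*exp(6*t)/2 + 3*t*exp(6*t), 3*t*exp(6*t), 3*t^2*exp(6*t)/2 + 6*t*exp(6*t) + exp(6*t)]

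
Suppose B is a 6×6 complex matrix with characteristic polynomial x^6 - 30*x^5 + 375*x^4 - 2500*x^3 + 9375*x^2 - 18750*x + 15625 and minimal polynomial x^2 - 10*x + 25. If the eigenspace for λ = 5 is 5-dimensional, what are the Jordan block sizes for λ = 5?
Block sizes for λ = 5: [2, 1, 1, 1, 1]

Step 1 — from the characteristic polynomial, algebraic multiplicity of λ = 5 is 6. From dim ker(B − (5)·I) = 5, there are exactly 5 Jordan blocks for λ = 5.
Step 2 — from the minimal polynomial, the factor (x − 5)^2 tells us the largest block for λ = 5 has size 2.
Step 3 — with total size 6, 5 blocks, and largest block 2, the block sizes (in nonincreasing order) are [2, 1, 1, 1, 1].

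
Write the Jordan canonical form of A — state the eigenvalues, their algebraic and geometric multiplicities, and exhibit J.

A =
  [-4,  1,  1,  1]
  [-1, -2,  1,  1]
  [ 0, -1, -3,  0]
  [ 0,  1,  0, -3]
J_3(-3) ⊕ J_1(-3)

The characteristic polynomial is
  det(x·I − A) = x^4 + 12*x^3 + 54*x^2 + 108*x + 81 = (x + 3)^4

Eigenvalues and multiplicities (the geometric multiplicity of λ is n − rank(A − λI), which equals the number of Jordan blocks for λ):
  λ = -3: algebraic multiplicity = 4, geometric multiplicity = 2

Determining the block sizes for each eigenvalue:
  λ = -3: with am = 4 and gm = 2, the partition is not yet determined (e.g. several partitions of 4 into 2 parts exist). Let N = A − (-3)·I. Computing rank(N^1) = 2, rank(N^2) = 1, rank(N^3) = 0; the number of blocks of size ≥ j is rank(N^{j−1}) − rank(N^j), giving [2, 1, 1]. So we have 1 block(s) of size 3, 1 block(s) of size 1 → block sizes [3, 1]

Assembling the blocks gives a Jordan form
J =
  [-3,  1,  0,  0]
  [ 0, -3,  1,  0]
  [ 0,  0, -3,  0]
  [ 0,  0,  0, -3]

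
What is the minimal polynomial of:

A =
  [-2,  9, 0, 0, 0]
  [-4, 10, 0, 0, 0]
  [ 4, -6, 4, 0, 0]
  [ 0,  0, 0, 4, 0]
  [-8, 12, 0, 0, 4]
x^2 - 8*x + 16

The characteristic polynomial is χ_A(x) = (x - 4)^5, so the eigenvalues are known. The minimal polynomial is
  m_A(x) = Π_λ (x − λ)^{k_λ}
where k_λ is the size of the *largest* Jordan block for λ (equivalently, the smallest k with (A − λI)^k v = 0 for every generalised eigenvector v of λ).

  λ = 4: largest Jordan block has size 2, contributing (x − 4)^2

So m_A(x) = (x - 4)^2 = x^2 - 8*x + 16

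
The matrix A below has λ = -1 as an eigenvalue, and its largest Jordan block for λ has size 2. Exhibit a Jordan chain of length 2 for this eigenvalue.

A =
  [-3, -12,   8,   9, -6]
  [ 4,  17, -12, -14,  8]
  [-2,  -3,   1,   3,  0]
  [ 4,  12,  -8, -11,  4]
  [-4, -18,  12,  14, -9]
A Jordan chain for λ = -1 of length 2:
v_1 = (-2, 4, -2, 4, -4)ᵀ
v_2 = (1, 0, 0, 0, 0)ᵀ

Let N = A − (-1)·I. We want v_2 with N^2 v_2 = 0 but N^1 v_2 ≠ 0; then v_{j-1} := N · v_j for j = 2, …, 2.

Pick v_2 = (1, 0, 0, 0, 0)ᵀ.
Then v_1 = N · v_2 = (-2, 4, -2, 4, -4)ᵀ.

Sanity check: (A − (-1)·I) v_1 = (0, 0, 0, 0, 0)ᵀ = 0. ✓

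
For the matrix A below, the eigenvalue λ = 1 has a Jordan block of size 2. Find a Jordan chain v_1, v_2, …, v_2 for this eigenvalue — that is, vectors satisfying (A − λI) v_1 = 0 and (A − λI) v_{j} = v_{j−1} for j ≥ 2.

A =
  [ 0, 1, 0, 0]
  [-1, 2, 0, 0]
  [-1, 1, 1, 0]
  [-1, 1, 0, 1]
A Jordan chain for λ = 1 of length 2:
v_1 = (-1, -1, -1, -1)ᵀ
v_2 = (1, 0, 0, 0)ᵀ

Let N = A − (1)·I. We want v_2 with N^2 v_2 = 0 but N^1 v_2 ≠ 0; then v_{j-1} := N · v_j for j = 2, …, 2.

Pick v_2 = (1, 0, 0, 0)ᵀ.
Then v_1 = N · v_2 = (-1, -1, -1, -1)ᵀ.

Sanity check: (A − (1)·I) v_1 = (0, 0, 0, 0)ᵀ = 0. ✓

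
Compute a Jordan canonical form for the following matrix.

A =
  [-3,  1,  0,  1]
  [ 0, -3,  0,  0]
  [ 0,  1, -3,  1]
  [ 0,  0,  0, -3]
J_2(-3) ⊕ J_1(-3) ⊕ J_1(-3)

The characteristic polynomial is
  det(x·I − A) = x^4 + 12*x^3 + 54*x^2 + 108*x + 81 = (x + 3)^4

Eigenvalues and multiplicities (the geometric multiplicity of λ is n − rank(A − λI), which equals the number of Jordan blocks for λ):
  λ = -3: algebraic multiplicity = 4, geometric multiplicity = 3

Determining the block sizes for each eigenvalue:
  λ = -3: 3 blocks summing to 4 forces exactly one block of size 2 and the rest size 1 → block sizes [2, 1, 1]

Assembling the blocks gives a Jordan form
J =
  [-3,  1,  0,  0]
  [ 0, -3,  0,  0]
  [ 0,  0, -3,  0]
  [ 0,  0,  0, -3]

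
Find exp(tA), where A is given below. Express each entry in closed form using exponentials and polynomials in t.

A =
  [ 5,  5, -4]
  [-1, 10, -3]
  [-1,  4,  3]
e^{tA} =
  [-t*exp(6*t) + exp(6*t), -t^2*exp(6*t)/2 + 5*t*exp(6*t), t^2*exp(6*t)/2 - 4*t*exp(6*t)]
  [-t*exp(6*t), -t^2*exp(6*t)/2 + 4*t*exp(6*t) + exp(6*t), t^2*exp(6*t)/2 - 3*t*exp(6*t)]
  [-t*exp(6*t), -t^2*exp(6*t)/2 + 4*t*exp(6*t), t^2*exp(6*t)/2 - 3*t*exp(6*t) + exp(6*t)]

Strategy: write A = P · J · P⁻¹ where J is a Jordan canonical form, so e^{tA} = P · e^{tJ} · P⁻¹, and e^{tJ} can be computed block-by-block.

A has Jordan form
J =
  [6, 1, 0]
  [0, 6, 1]
  [0, 0, 6]
(up to reordering of blocks).

Per-block formulas:
  For a 3×3 Jordan block J_3(6): exp(t · J_3(6)) = e^(6t)·(I + t·N + (t^2/2)·N^2), where N is the 3×3 nilpotent shift.

After assembling e^{tJ} and conjugating by P, we get:

e^{tA} =
  [-t*exp(6*t) + exp(6*t), -t^2*exp(6*t)/2 + 5*t*exp(6*t), t^2*exp(6*t)/2 - 4*t*exp(6*t)]
  [-t*exp(6*t), -t^2*exp(6*t)/2 + 4*t*exp(6*t) + exp(6*t), t^2*exp(6*t)/2 - 3*t*exp(6*t)]
  [-t*exp(6*t), -t^2*exp(6*t)/2 + 4*t*exp(6*t), t^2*exp(6*t)/2 - 3*t*exp(6*t) + exp(6*t)]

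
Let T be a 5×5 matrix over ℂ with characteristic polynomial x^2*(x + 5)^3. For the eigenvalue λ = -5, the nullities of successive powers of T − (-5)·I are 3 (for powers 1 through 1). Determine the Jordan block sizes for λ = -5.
Block sizes for λ = -5: [1, 1, 1]

From the dimensions of kernels of powers, the number of Jordan blocks of size at least j is d_j − d_{j−1} where d_j = dim ker(N^j) (with d_0 = 0). Computing the differences gives [3].
The number of blocks of size exactly k is (#blocks of size ≥ k) − (#blocks of size ≥ k + 1), so the partition is: 3 block(s) of size 1.
In nonincreasing order the block sizes are [1, 1, 1].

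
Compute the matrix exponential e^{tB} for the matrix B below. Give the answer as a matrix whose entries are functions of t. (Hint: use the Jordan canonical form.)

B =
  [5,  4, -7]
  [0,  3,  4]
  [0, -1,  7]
e^{tB} =
  [exp(5*t), -t^2*exp(5*t)/2 + 4*t*exp(5*t), t^2*exp(5*t) - 7*t*exp(5*t)]
  [0, -2*t*exp(5*t) + exp(5*t), 4*t*exp(5*t)]
  [0, -t*exp(5*t), 2*t*exp(5*t) + exp(5*t)]

Strategy: write B = P · J · P⁻¹ where J is a Jordan canonical form, so e^{tB} = P · e^{tJ} · P⁻¹, and e^{tJ} can be computed block-by-block.

B has Jordan form
J =
  [5, 1, 0]
  [0, 5, 1]
  [0, 0, 5]
(up to reordering of blocks).

Per-block formulas:
  For a 3×3 Jordan block J_3(5): exp(t · J_3(5)) = e^(5t)·(I + t·N + (t^2/2)·N^2), where N is the 3×3 nilpotent shift.

After assembling e^{tJ} and conjugating by P, we get:

e^{tB} =
  [exp(5*t), -t^2*exp(5*t)/2 + 4*t*exp(5*t), t^2*exp(5*t) - 7*t*exp(5*t)]
  [0, -2*t*exp(5*t) + exp(5*t), 4*t*exp(5*t)]
  [0, -t*exp(5*t), 2*t*exp(5*t) + exp(5*t)]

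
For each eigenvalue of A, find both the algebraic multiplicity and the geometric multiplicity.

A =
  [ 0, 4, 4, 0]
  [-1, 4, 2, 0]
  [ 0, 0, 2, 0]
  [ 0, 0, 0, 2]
λ = 2: alg = 4, geom = 3

Step 1 — factor the characteristic polynomial to read off the algebraic multiplicities:
  χ_A(x) = (x - 2)^4

Step 2 — compute geometric multiplicities via the rank-nullity identity g(λ) = n − rank(A − λI):
  rank(A − (2)·I) = 1, so dim ker(A − (2)·I) = n − 1 = 3

Summary:
  λ = 2: algebraic multiplicity = 4, geometric multiplicity = 3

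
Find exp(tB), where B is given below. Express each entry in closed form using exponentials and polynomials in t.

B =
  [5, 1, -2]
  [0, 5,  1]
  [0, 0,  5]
e^{tB} =
  [exp(5*t), t*exp(5*t), t^2*exp(5*t)/2 - 2*t*exp(5*t)]
  [0, exp(5*t), t*exp(5*t)]
  [0, 0, exp(5*t)]

Strategy: write B = P · J · P⁻¹ where J is a Jordan canonical form, so e^{tB} = P · e^{tJ} · P⁻¹, and e^{tJ} can be computed block-by-block.

B has Jordan form
J =
  [5, 1, 0]
  [0, 5, 1]
  [0, 0, 5]
(up to reordering of blocks).

Per-block formulas:
  For a 3×3 Jordan block J_3(5): exp(t · J_3(5)) = e^(5t)·(I + t·N + (t^2/2)·N^2), where N is the 3×3 nilpotent shift.

After assembling e^{tJ} and conjugating by P, we get:

e^{tB} =
  [exp(5*t), t*exp(5*t), t^2*exp(5*t)/2 - 2*t*exp(5*t)]
  [0, exp(5*t), t*exp(5*t)]
  [0, 0, exp(5*t)]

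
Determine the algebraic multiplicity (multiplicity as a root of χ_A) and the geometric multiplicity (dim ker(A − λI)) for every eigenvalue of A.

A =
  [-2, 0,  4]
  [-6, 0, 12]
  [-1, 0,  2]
λ = 0: alg = 3, geom = 2

Step 1 — factor the characteristic polynomial to read off the algebraic multiplicities:
  χ_A(x) = x^3

Step 2 — compute geometric multiplicities via the rank-nullity identity g(λ) = n − rank(A − λI):
  rank(A − (0)·I) = 1, so dim ker(A − (0)·I) = n − 1 = 2

Summary:
  λ = 0: algebraic multiplicity = 3, geometric multiplicity = 2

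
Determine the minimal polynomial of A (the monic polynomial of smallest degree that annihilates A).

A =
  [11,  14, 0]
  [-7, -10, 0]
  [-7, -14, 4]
x^2 - x - 12

The characteristic polynomial is χ_A(x) = (x - 4)^2*(x + 3), so the eigenvalues are known. The minimal polynomial is
  m_A(x) = Π_λ (x − λ)^{k_λ}
where k_λ is the size of the *largest* Jordan block for λ (equivalently, the smallest k with (A − λI)^k v = 0 for every generalised eigenvector v of λ).

  λ = -3: largest Jordan block has size 1, contributing (x + 3)
  λ = 4: largest Jordan block has size 1, contributing (x − 4)

So m_A(x) = (x - 4)*(x + 3) = x^2 - x - 12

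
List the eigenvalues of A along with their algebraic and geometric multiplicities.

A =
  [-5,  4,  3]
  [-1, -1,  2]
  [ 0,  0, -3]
λ = -3: alg = 3, geom = 1

Step 1 — factor the characteristic polynomial to read off the algebraic multiplicities:
  χ_A(x) = (x + 3)^3

Step 2 — compute geometric multiplicities via the rank-nullity identity g(λ) = n − rank(A − λI):
  rank(A − (-3)·I) = 2, so dim ker(A − (-3)·I) = n − 2 = 1

Summary:
  λ = -3: algebraic multiplicity = 3, geometric multiplicity = 1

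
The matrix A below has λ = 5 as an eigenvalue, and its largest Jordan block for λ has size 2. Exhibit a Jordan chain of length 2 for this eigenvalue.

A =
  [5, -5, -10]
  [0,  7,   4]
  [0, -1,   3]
A Jordan chain for λ = 5 of length 2:
v_1 = (-5, 2, -1)ᵀ
v_2 = (0, 1, 0)ᵀ

Let N = A − (5)·I. We want v_2 with N^2 v_2 = 0 but N^1 v_2 ≠ 0; then v_{j-1} := N · v_j for j = 2, …, 2.

Pick v_2 = (0, 1, 0)ᵀ.
Then v_1 = N · v_2 = (-5, 2, -1)ᵀ.

Sanity check: (A − (5)·I) v_1 = (0, 0, 0)ᵀ = 0. ✓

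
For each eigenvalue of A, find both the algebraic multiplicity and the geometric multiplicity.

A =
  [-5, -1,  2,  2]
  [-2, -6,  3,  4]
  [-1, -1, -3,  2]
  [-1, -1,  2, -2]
λ = -4: alg = 4, geom = 2

Step 1 — factor the characteristic polynomial to read off the algebraic multiplicities:
  χ_A(x) = (x + 4)^4

Step 2 — compute geometric multiplicities via the rank-nullity identity g(λ) = n − rank(A − λI):
  rank(A − (-4)·I) = 2, so dim ker(A − (-4)·I) = n − 2 = 2

Summary:
  λ = -4: algebraic multiplicity = 4, geometric multiplicity = 2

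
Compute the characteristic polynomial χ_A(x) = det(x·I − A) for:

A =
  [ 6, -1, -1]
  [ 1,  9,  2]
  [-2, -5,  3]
x^3 - 18*x^2 + 108*x - 216

Expanding det(x·I − A) (e.g. by cofactor expansion or by noting that A is similar to its Jordan form J, which has the same characteristic polynomial as A) gives
  χ_A(x) = x^3 - 18*x^2 + 108*x - 216
which factors as (x - 6)^3. The eigenvalues (with algebraic multiplicities) are λ = 6 with multiplicity 3.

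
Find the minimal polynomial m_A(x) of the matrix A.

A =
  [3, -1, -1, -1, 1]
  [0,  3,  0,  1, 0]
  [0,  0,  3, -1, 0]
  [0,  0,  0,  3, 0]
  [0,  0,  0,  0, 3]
x^2 - 6*x + 9

The characteristic polynomial is χ_A(x) = (x - 3)^5, so the eigenvalues are known. The minimal polynomial is
  m_A(x) = Π_λ (x − λ)^{k_λ}
where k_λ is the size of the *largest* Jordan block for λ (equivalently, the smallest k with (A − λI)^k v = 0 for every generalised eigenvector v of λ).

  λ = 3: largest Jordan block has size 2, contributing (x − 3)^2

So m_A(x) = (x - 3)^2 = x^2 - 6*x + 9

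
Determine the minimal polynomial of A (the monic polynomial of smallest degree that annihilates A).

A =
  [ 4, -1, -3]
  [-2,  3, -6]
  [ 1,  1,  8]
x^2 - 10*x + 25

The characteristic polynomial is χ_A(x) = (x - 5)^3, so the eigenvalues are known. The minimal polynomial is
  m_A(x) = Π_λ (x − λ)^{k_λ}
where k_λ is the size of the *largest* Jordan block for λ (equivalently, the smallest k with (A − λI)^k v = 0 for every generalised eigenvector v of λ).

  λ = 5: largest Jordan block has size 2, contributing (x − 5)^2

So m_A(x) = (x - 5)^2 = x^2 - 10*x + 25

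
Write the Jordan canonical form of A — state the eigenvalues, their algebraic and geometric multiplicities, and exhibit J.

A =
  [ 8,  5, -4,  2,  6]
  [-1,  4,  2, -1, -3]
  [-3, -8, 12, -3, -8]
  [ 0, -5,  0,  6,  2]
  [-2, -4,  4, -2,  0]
J_3(6) ⊕ J_2(6)

The characteristic polynomial is
  det(x·I − A) = x^5 - 30*x^4 + 360*x^3 - 2160*x^2 + 6480*x - 7776 = (x - 6)^5

Eigenvalues and multiplicities (the geometric multiplicity of λ is n − rank(A − λI), which equals the number of Jordan blocks for λ):
  λ = 6: algebraic multiplicity = 5, geometric multiplicity = 2

Determining the block sizes for each eigenvalue:
  λ = 6: with am = 5 and gm = 2, the partition is not yet determined (e.g. several partitions of 5 into 2 parts exist). Let N = A − (6)·I. Computing rank(N^1) = 3, rank(N^2) = 1, rank(N^3) = 0; the number of blocks of size ≥ j is rank(N^{j−1}) − rank(N^j), giving [2, 2, 1]. So we have 1 block(s) of size 3, 1 block(s) of size 2 → block sizes [3, 2]

Assembling the blocks gives a Jordan form
J =
  [6, 1, 0, 0, 0]
  [0, 6, 1, 0, 0]
  [0, 0, 6, 0, 0]
  [0, 0, 0, 6, 1]
  [0, 0, 0, 0, 6]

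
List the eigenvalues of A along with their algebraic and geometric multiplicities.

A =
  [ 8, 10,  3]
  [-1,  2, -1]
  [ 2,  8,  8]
λ = 6: alg = 3, geom = 1

Step 1 — factor the characteristic polynomial to read off the algebraic multiplicities:
  χ_A(x) = (x - 6)^3

Step 2 — compute geometric multiplicities via the rank-nullity identity g(λ) = n − rank(A − λI):
  rank(A − (6)·I) = 2, so dim ker(A − (6)·I) = n − 2 = 1

Summary:
  λ = 6: algebraic multiplicity = 3, geometric multiplicity = 1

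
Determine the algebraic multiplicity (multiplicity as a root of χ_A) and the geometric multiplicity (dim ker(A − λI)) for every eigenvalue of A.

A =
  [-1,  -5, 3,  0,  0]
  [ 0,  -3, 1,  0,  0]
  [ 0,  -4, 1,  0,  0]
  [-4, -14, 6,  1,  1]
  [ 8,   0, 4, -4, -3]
λ = -1: alg = 5, geom = 2

Step 1 — factor the characteristic polynomial to read off the algebraic multiplicities:
  χ_A(x) = (x + 1)^5

Step 2 — compute geometric multiplicities via the rank-nullity identity g(λ) = n − rank(A − λI):
  rank(A − (-1)·I) = 3, so dim ker(A − (-1)·I) = n − 3 = 2

Summary:
  λ = -1: algebraic multiplicity = 5, geometric multiplicity = 2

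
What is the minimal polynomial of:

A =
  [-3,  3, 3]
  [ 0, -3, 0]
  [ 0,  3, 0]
x^2 + 3*x

The characteristic polynomial is χ_A(x) = x*(x + 3)^2, so the eigenvalues are known. The minimal polynomial is
  m_A(x) = Π_λ (x − λ)^{k_λ}
where k_λ is the size of the *largest* Jordan block for λ (equivalently, the smallest k with (A − λI)^k v = 0 for every generalised eigenvector v of λ).

  λ = -3: largest Jordan block has size 1, contributing (x + 3)
  λ = 0: largest Jordan block has size 1, contributing (x − 0)

So m_A(x) = x*(x + 3) = x^2 + 3*x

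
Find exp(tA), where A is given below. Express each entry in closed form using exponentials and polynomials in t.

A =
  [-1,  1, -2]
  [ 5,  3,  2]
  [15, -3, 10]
e^{tA} =
  [-5*t*exp(4*t) + exp(4*t), t*exp(4*t), -2*t*exp(4*t)]
  [5*t*exp(4*t), -t*exp(4*t) + exp(4*t), 2*t*exp(4*t)]
  [15*t*exp(4*t), -3*t*exp(4*t), 6*t*exp(4*t) + exp(4*t)]

Strategy: write A = P · J · P⁻¹ where J is a Jordan canonical form, so e^{tA} = P · e^{tJ} · P⁻¹, and e^{tJ} can be computed block-by-block.

A has Jordan form
J =
  [4, 1, 0]
  [0, 4, 0]
  [0, 0, 4]
(up to reordering of blocks).

Per-block formulas:
  For a 1×1 block at λ = 4: exp(t · [4]) = [e^(4t)].
  For a 2×2 Jordan block J_2(4): exp(t · J_2(4)) = e^(4t)·(I + t·N), where N is the 2×2 nilpotent shift.

After assembling e^{tJ} and conjugating by P, we get:

e^{tA} =
  [-5*t*exp(4*t) + exp(4*t), t*exp(4*t), -2*t*exp(4*t)]
  [5*t*exp(4*t), -t*exp(4*t) + exp(4*t), 2*t*exp(4*t)]
  [15*t*exp(4*t), -3*t*exp(4*t), 6*t*exp(4*t) + exp(4*t)]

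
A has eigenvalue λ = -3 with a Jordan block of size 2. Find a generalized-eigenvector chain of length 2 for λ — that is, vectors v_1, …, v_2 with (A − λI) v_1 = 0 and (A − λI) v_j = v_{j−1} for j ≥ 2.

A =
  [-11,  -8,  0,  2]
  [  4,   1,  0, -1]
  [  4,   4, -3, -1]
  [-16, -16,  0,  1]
A Jordan chain for λ = -3 of length 2:
v_1 = (-8, 4, 4, -16)ᵀ
v_2 = (1, 0, 0, 0)ᵀ

Let N = A − (-3)·I. We want v_2 with N^2 v_2 = 0 but N^1 v_2 ≠ 0; then v_{j-1} := N · v_j for j = 2, …, 2.

Pick v_2 = (1, 0, 0, 0)ᵀ.
Then v_1 = N · v_2 = (-8, 4, 4, -16)ᵀ.

Sanity check: (A − (-3)·I) v_1 = (0, 0, 0, 0)ᵀ = 0. ✓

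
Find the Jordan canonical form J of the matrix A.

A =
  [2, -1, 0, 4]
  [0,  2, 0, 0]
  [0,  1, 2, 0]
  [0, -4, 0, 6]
J_2(2) ⊕ J_1(2) ⊕ J_1(6)

The characteristic polynomial is
  det(x·I − A) = x^4 - 12*x^3 + 48*x^2 - 80*x + 48 = (x - 6)*(x - 2)^3

Eigenvalues and multiplicities (the geometric multiplicity of λ is n − rank(A − λI), which equals the number of Jordan blocks for λ):
  λ = 2: algebraic multiplicity = 3, geometric multiplicity = 2
  λ = 6: algebraic multiplicity = 1, geometric multiplicity = 1

Determining the block sizes for each eigenvalue:
  λ = 2: 2 blocks summing to 3 forces exactly one block of size 2 and the rest size 1 → block sizes [2, 1]
  λ = 6: one block (gm = 1), so the single block has size am = 1 → block sizes [1]

Assembling the blocks gives a Jordan form
J =
  [2, 1, 0, 0]
  [0, 2, 0, 0]
  [0, 0, 2, 0]
  [0, 0, 0, 6]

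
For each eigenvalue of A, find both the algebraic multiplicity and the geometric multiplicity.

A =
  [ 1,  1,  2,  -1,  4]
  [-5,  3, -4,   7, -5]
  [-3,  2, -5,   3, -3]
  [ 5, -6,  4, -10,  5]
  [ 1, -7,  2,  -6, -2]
λ = -3: alg = 4, geom = 2; λ = -1: alg = 1, geom = 1

Step 1 — factor the characteristic polynomial to read off the algebraic multiplicities:
  χ_A(x) = (x + 1)*(x + 3)^4

Step 2 — compute geometric multiplicities via the rank-nullity identity g(λ) = n − rank(A − λI):
  rank(A − (-3)·I) = 3, so dim ker(A − (-3)·I) = n − 3 = 2
  rank(A − (-1)·I) = 4, so dim ker(A − (-1)·I) = n − 4 = 1

Summary:
  λ = -3: algebraic multiplicity = 4, geometric multiplicity = 2
  λ = -1: algebraic multiplicity = 1, geometric multiplicity = 1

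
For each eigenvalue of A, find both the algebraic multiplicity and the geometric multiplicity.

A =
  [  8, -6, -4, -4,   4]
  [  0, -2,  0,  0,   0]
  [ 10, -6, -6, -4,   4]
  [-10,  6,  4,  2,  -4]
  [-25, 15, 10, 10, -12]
λ = -2: alg = 5, geom = 4

Step 1 — factor the characteristic polynomial to read off the algebraic multiplicities:
  χ_A(x) = (x + 2)^5

Step 2 — compute geometric multiplicities via the rank-nullity identity g(λ) = n − rank(A − λI):
  rank(A − (-2)·I) = 1, so dim ker(A − (-2)·I) = n − 1 = 4

Summary:
  λ = -2: algebraic multiplicity = 5, geometric multiplicity = 4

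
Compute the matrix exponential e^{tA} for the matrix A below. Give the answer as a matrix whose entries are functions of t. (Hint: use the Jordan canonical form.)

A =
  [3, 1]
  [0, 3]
e^{tA} =
  [exp(3*t), t*exp(3*t)]
  [0, exp(3*t)]

Strategy: write A = P · J · P⁻¹ where J is a Jordan canonical form, so e^{tA} = P · e^{tJ} · P⁻¹, and e^{tJ} can be computed block-by-block.

A has Jordan form
J =
  [3, 1]
  [0, 3]
(up to reordering of blocks).

Per-block formulas:
  For a 2×2 Jordan block J_2(3): exp(t · J_2(3)) = e^(3t)·(I + t·N), where N is the 2×2 nilpotent shift.

After assembling e^{tJ} and conjugating by P, we get:

e^{tA} =
  [exp(3*t), t*exp(3*t)]
  [0, exp(3*t)]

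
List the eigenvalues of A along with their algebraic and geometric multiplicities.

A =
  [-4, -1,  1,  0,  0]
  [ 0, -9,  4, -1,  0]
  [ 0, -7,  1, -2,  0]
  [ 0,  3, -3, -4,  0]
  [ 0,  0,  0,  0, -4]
λ = -4: alg = 5, geom = 3

Step 1 — factor the characteristic polynomial to read off the algebraic multiplicities:
  χ_A(x) = (x + 4)^5

Step 2 — compute geometric multiplicities via the rank-nullity identity g(λ) = n − rank(A − λI):
  rank(A − (-4)·I) = 2, so dim ker(A − (-4)·I) = n − 2 = 3

Summary:
  λ = -4: algebraic multiplicity = 5, geometric multiplicity = 3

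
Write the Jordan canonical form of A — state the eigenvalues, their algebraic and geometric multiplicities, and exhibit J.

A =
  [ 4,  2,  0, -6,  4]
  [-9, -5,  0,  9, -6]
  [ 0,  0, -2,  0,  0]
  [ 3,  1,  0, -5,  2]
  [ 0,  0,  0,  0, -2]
J_2(-2) ⊕ J_1(-2) ⊕ J_1(-2) ⊕ J_1(-2)

The characteristic polynomial is
  det(x·I − A) = x^5 + 10*x^4 + 40*x^3 + 80*x^2 + 80*x + 32 = (x + 2)^5

Eigenvalues and multiplicities (the geometric multiplicity of λ is n − rank(A − λI), which equals the number of Jordan blocks for λ):
  λ = -2: algebraic multiplicity = 5, geometric multiplicity = 4

Determining the block sizes for each eigenvalue:
  λ = -2: 4 blocks summing to 5 forces exactly one block of size 2 and the rest size 1 → block sizes [2, 1, 1, 1]

Assembling the blocks gives a Jordan form
J =
  [-2,  1,  0,  0,  0]
  [ 0, -2,  0,  0,  0]
  [ 0,  0, -2,  0,  0]
  [ 0,  0,  0, -2,  0]
  [ 0,  0,  0,  0, -2]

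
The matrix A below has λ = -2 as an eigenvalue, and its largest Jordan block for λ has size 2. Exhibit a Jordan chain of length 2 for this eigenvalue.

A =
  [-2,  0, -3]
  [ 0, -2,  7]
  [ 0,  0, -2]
A Jordan chain for λ = -2 of length 2:
v_1 = (-3, 7, 0)ᵀ
v_2 = (0, 0, 1)ᵀ

Let N = A − (-2)·I. We want v_2 with N^2 v_2 = 0 but N^1 v_2 ≠ 0; then v_{j-1} := N · v_j for j = 2, …, 2.

Pick v_2 = (0, 0, 1)ᵀ.
Then v_1 = N · v_2 = (-3, 7, 0)ᵀ.

Sanity check: (A − (-2)·I) v_1 = (0, 0, 0)ᵀ = 0. ✓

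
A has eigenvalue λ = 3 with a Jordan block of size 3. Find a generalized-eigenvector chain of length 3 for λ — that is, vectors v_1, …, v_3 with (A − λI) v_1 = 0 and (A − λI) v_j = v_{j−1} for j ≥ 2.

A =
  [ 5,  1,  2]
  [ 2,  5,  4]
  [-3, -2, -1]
A Jordan chain for λ = 3 of length 3:
v_1 = (0, -4, 2)ᵀ
v_2 = (2, 2, -3)ᵀ
v_3 = (1, 0, 0)ᵀ

Let N = A − (3)·I. We want v_3 with N^3 v_3 = 0 but N^2 v_3 ≠ 0; then v_{j-1} := N · v_j for j = 3, …, 2.

Pick v_3 = (1, 0, 0)ᵀ.
Then v_2 = N · v_3 = (2, 2, -3)ᵀ.
Then v_1 = N · v_2 = (0, -4, 2)ᵀ.

Sanity check: (A − (3)·I) v_1 = (0, 0, 0)ᵀ = 0. ✓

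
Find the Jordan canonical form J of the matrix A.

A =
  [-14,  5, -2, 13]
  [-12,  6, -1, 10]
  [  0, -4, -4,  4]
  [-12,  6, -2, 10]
J_3(-2) ⊕ J_1(4)

The characteristic polynomial is
  det(x·I − A) = x^4 + 2*x^3 - 12*x^2 - 40*x - 32 = (x - 4)*(x + 2)^3

Eigenvalues and multiplicities (the geometric multiplicity of λ is n − rank(A − λI), which equals the number of Jordan blocks for λ):
  λ = -2: algebraic multiplicity = 3, geometric multiplicity = 1
  λ = 4: algebraic multiplicity = 1, geometric multiplicity = 1

Determining the block sizes for each eigenvalue:
  λ = -2: one block (gm = 1), so the single block has size am = 3 → block sizes [3]
  λ = 4: one block (gm = 1), so the single block has size am = 1 → block sizes [1]

Assembling the blocks gives a Jordan form
J =
  [-2,  1,  0, 0]
  [ 0, -2,  1, 0]
  [ 0,  0, -2, 0]
  [ 0,  0,  0, 4]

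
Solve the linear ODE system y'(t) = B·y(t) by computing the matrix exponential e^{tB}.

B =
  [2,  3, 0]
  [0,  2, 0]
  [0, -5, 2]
e^{tB} =
  [exp(2*t), 3*t*exp(2*t), 0]
  [0, exp(2*t), 0]
  [0, -5*t*exp(2*t), exp(2*t)]

Strategy: write B = P · J · P⁻¹ where J is a Jordan canonical form, so e^{tB} = P · e^{tJ} · P⁻¹, and e^{tJ} can be computed block-by-block.

B has Jordan form
J =
  [2, 1, 0]
  [0, 2, 0]
  [0, 0, 2]
(up to reordering of blocks).

Per-block formulas:
  For a 2×2 Jordan block J_2(2): exp(t · J_2(2)) = e^(2t)·(I + t·N), where N is the 2×2 nilpotent shift.
  For a 1×1 block at λ = 2: exp(t · [2]) = [e^(2t)].

After assembling e^{tJ} and conjugating by P, we get:

e^{tB} =
  [exp(2*t), 3*t*exp(2*t), 0]
  [0, exp(2*t), 0]
  [0, -5*t*exp(2*t), exp(2*t)]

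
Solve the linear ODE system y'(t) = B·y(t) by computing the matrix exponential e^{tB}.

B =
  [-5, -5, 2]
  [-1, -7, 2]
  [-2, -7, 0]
e^{tB} =
  [t^2*exp(-4*t) - t*exp(-4*t) + exp(-4*t), 3*t^2*exp(-4*t) - 5*t*exp(-4*t), -2*t^2*exp(-4*t) + 2*t*exp(-4*t)]
  [-t*exp(-4*t), -3*t*exp(-4*t) + exp(-4*t), 2*t*exp(-4*t)]
  [t^2*exp(-4*t)/2 - 2*t*exp(-4*t), 3*t^2*exp(-4*t)/2 - 7*t*exp(-4*t), -t^2*exp(-4*t) + 4*t*exp(-4*t) + exp(-4*t)]

Strategy: write B = P · J · P⁻¹ where J is a Jordan canonical form, so e^{tB} = P · e^{tJ} · P⁻¹, and e^{tJ} can be computed block-by-block.

B has Jordan form
J =
  [-4,  1,  0]
  [ 0, -4,  1]
  [ 0,  0, -4]
(up to reordering of blocks).

Per-block formulas:
  For a 3×3 Jordan block J_3(-4): exp(t · J_3(-4)) = e^(-4t)·(I + t·N + (t^2/2)·N^2), where N is the 3×3 nilpotent shift.

After assembling e^{tJ} and conjugating by P, we get:

e^{tB} =
  [t^2*exp(-4*t) - t*exp(-4*t) + exp(-4*t), 3*t^2*exp(-4*t) - 5*t*exp(-4*t), -2*t^2*exp(-4*t) + 2*t*exp(-4*t)]
  [-t*exp(-4*t), -3*t*exp(-4*t) + exp(-4*t), 2*t*exp(-4*t)]
  [t^2*exp(-4*t)/2 - 2*t*exp(-4*t), 3*t^2*exp(-4*t)/2 - 7*t*exp(-4*t), -t^2*exp(-4*t) + 4*t*exp(-4*t) + exp(-4*t)]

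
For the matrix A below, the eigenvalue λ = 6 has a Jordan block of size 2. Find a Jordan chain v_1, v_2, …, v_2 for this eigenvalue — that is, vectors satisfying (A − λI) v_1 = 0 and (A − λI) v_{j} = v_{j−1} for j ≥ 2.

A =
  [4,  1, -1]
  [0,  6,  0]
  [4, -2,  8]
A Jordan chain for λ = 6 of length 2:
v_1 = (-2, 0, 4)ᵀ
v_2 = (1, 0, 0)ᵀ

Let N = A − (6)·I. We want v_2 with N^2 v_2 = 0 but N^1 v_2 ≠ 0; then v_{j-1} := N · v_j for j = 2, …, 2.

Pick v_2 = (1, 0, 0)ᵀ.
Then v_1 = N · v_2 = (-2, 0, 4)ᵀ.

Sanity check: (A − (6)·I) v_1 = (0, 0, 0)ᵀ = 0. ✓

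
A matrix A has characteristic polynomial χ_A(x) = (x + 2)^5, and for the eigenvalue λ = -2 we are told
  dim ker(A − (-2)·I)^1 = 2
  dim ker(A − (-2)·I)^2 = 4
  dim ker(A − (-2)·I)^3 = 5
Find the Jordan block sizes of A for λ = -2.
Block sizes for λ = -2: [3, 2]

From the dimensions of kernels of powers, the number of Jordan blocks of size at least j is d_j − d_{j−1} where d_j = dim ker(N^j) (with d_0 = 0). Computing the differences gives [2, 2, 1].
The number of blocks of size exactly k is (#blocks of size ≥ k) − (#blocks of size ≥ k + 1), so the partition is: 1 block(s) of size 2, 1 block(s) of size 3.
In nonincreasing order the block sizes are [3, 2].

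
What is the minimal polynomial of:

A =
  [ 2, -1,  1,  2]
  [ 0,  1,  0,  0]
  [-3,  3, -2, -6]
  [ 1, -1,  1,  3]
x^2 - 2*x + 1

The characteristic polynomial is χ_A(x) = (x - 1)^4, so the eigenvalues are known. The minimal polynomial is
  m_A(x) = Π_λ (x − λ)^{k_λ}
where k_λ is the size of the *largest* Jordan block for λ (equivalently, the smallest k with (A − λI)^k v = 0 for every generalised eigenvector v of λ).

  λ = 1: largest Jordan block has size 2, contributing (x − 1)^2

So m_A(x) = (x - 1)^2 = x^2 - 2*x + 1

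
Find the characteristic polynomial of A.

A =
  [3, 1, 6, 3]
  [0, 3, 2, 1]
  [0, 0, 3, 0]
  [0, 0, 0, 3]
x^4 - 12*x^3 + 54*x^2 - 108*x + 81

Expanding det(x·I − A) (e.g. by cofactor expansion or by noting that A is similar to its Jordan form J, which has the same characteristic polynomial as A) gives
  χ_A(x) = x^4 - 12*x^3 + 54*x^2 - 108*x + 81
which factors as (x - 3)^4. The eigenvalues (with algebraic multiplicities) are λ = 3 with multiplicity 4.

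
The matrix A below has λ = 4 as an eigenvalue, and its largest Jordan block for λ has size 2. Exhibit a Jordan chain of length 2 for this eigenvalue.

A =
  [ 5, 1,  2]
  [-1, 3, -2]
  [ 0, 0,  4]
A Jordan chain for λ = 4 of length 2:
v_1 = (1, -1, 0)ᵀ
v_2 = (1, 0, 0)ᵀ

Let N = A − (4)·I. We want v_2 with N^2 v_2 = 0 but N^1 v_2 ≠ 0; then v_{j-1} := N · v_j for j = 2, …, 2.

Pick v_2 = (1, 0, 0)ᵀ.
Then v_1 = N · v_2 = (1, -1, 0)ᵀ.

Sanity check: (A − (4)·I) v_1 = (0, 0, 0)ᵀ = 0. ✓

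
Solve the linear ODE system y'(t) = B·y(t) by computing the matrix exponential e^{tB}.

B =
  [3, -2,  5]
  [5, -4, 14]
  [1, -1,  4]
e^{tB} =
  [-t^2*exp(t)/2 + 2*t*exp(t) + exp(t), t^2*exp(t)/2 - 2*t*exp(t), -3*t^2*exp(t)/2 + 5*t*exp(t)]
  [-t^2*exp(t)/2 + 5*t*exp(t), t^2*exp(t)/2 - 5*t*exp(t) + exp(t), -3*t^2*exp(t)/2 + 14*t*exp(t)]
  [t*exp(t), -t*exp(t), 3*t*exp(t) + exp(t)]

Strategy: write B = P · J · P⁻¹ where J is a Jordan canonical form, so e^{tB} = P · e^{tJ} · P⁻¹, and e^{tJ} can be computed block-by-block.

B has Jordan form
J =
  [1, 1, 0]
  [0, 1, 1]
  [0, 0, 1]
(up to reordering of blocks).

Per-block formulas:
  For a 3×3 Jordan block J_3(1): exp(t · J_3(1)) = e^(1t)·(I + t·N + (t^2/2)·N^2), where N is the 3×3 nilpotent shift.

After assembling e^{tJ} and conjugating by P, we get:

e^{tB} =
  [-t^2*exp(t)/2 + 2*t*exp(t) + exp(t), t^2*exp(t)/2 - 2*t*exp(t), -3*t^2*exp(t)/2 + 5*t*exp(t)]
  [-t^2*exp(t)/2 + 5*t*exp(t), t^2*exp(t)/2 - 5*t*exp(t) + exp(t), -3*t^2*exp(t)/2 + 14*t*exp(t)]
  [t*exp(t), -t*exp(t), 3*t*exp(t) + exp(t)]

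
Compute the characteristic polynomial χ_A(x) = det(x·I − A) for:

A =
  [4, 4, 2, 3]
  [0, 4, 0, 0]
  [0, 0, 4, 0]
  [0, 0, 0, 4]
x^4 - 16*x^3 + 96*x^2 - 256*x + 256

Expanding det(x·I − A) (e.g. by cofactor expansion or by noting that A is similar to its Jordan form J, which has the same characteristic polynomial as A) gives
  χ_A(x) = x^4 - 16*x^3 + 96*x^2 - 256*x + 256
which factors as (x - 4)^4. The eigenvalues (with algebraic multiplicities) are λ = 4 with multiplicity 4.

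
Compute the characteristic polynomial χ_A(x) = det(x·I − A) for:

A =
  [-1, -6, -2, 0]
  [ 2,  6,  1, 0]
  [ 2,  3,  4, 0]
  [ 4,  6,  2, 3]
x^4 - 12*x^3 + 54*x^2 - 108*x + 81

Expanding det(x·I − A) (e.g. by cofactor expansion or by noting that A is similar to its Jordan form J, which has the same characteristic polynomial as A) gives
  χ_A(x) = x^4 - 12*x^3 + 54*x^2 - 108*x + 81
which factors as (x - 3)^4. The eigenvalues (with algebraic multiplicities) are λ = 3 with multiplicity 4.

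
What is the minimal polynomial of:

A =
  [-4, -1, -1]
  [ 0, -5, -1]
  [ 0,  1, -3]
x^2 + 8*x + 16

The characteristic polynomial is χ_A(x) = (x + 4)^3, so the eigenvalues are known. The minimal polynomial is
  m_A(x) = Π_λ (x − λ)^{k_λ}
where k_λ is the size of the *largest* Jordan block for λ (equivalently, the smallest k with (A − λI)^k v = 0 for every generalised eigenvector v of λ).

  λ = -4: largest Jordan block has size 2, contributing (x + 4)^2

So m_A(x) = (x + 4)^2 = x^2 + 8*x + 16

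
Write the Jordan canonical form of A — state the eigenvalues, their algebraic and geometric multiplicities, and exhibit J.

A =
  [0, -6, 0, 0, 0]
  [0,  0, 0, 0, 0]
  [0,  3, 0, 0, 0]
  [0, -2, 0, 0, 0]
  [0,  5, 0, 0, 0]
J_2(0) ⊕ J_1(0) ⊕ J_1(0) ⊕ J_1(0)

The characteristic polynomial is
  det(x·I − A) = x^5

Eigenvalues and multiplicities (the geometric multiplicity of λ is n − rank(A − λI), which equals the number of Jordan blocks for λ):
  λ = 0: algebraic multiplicity = 5, geometric multiplicity = 4

Determining the block sizes for each eigenvalue:
  λ = 0: 4 blocks summing to 5 forces exactly one block of size 2 and the rest size 1 → block sizes [2, 1, 1, 1]

Assembling the blocks gives a Jordan form
J =
  [0, 1, 0, 0, 0]
  [0, 0, 0, 0, 0]
  [0, 0, 0, 0, 0]
  [0, 0, 0, 0, 0]
  [0, 0, 0, 0, 0]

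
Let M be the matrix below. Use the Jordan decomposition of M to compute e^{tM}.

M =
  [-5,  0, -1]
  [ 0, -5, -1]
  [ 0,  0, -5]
e^{tM} =
  [exp(-5*t), 0, -t*exp(-5*t)]
  [0, exp(-5*t), -t*exp(-5*t)]
  [0, 0, exp(-5*t)]

Strategy: write M = P · J · P⁻¹ where J is a Jordan canonical form, so e^{tM} = P · e^{tJ} · P⁻¹, and e^{tJ} can be computed block-by-block.

M has Jordan form
J =
  [-5,  1,  0]
  [ 0, -5,  0]
  [ 0,  0, -5]
(up to reordering of blocks).

Per-block formulas:
  For a 1×1 block at λ = -5: exp(t · [-5]) = [e^(-5t)].
  For a 2×2 Jordan block J_2(-5): exp(t · J_2(-5)) = e^(-5t)·(I + t·N), where N is the 2×2 nilpotent shift.

After assembling e^{tJ} and conjugating by P, we get:

e^{tM} =
  [exp(-5*t), 0, -t*exp(-5*t)]
  [0, exp(-5*t), -t*exp(-5*t)]
  [0, 0, exp(-5*t)]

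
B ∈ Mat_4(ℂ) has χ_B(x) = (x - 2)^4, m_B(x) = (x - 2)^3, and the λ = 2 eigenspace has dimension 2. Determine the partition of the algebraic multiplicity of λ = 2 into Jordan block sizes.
Block sizes for λ = 2: [3, 1]

Step 1 — from the characteristic polynomial, algebraic multiplicity of λ = 2 is 4. From dim ker(B − (2)·I) = 2, there are exactly 2 Jordan blocks for λ = 2.
Step 2 — from the minimal polynomial, the factor (x − 2)^3 tells us the largest block for λ = 2 has size 3.
Step 3 — with total size 4, 2 blocks, and largest block 3, the block sizes (in nonincreasing order) are [3, 1].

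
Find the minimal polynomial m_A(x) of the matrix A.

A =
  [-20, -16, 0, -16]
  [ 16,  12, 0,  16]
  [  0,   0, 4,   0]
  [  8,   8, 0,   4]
x^2 - 16

The characteristic polynomial is χ_A(x) = (x - 4)^2*(x + 4)^2, so the eigenvalues are known. The minimal polynomial is
  m_A(x) = Π_λ (x − λ)^{k_λ}
where k_λ is the size of the *largest* Jordan block for λ (equivalently, the smallest k with (A − λI)^k v = 0 for every generalised eigenvector v of λ).

  λ = -4: largest Jordan block has size 1, contributing (x + 4)
  λ = 4: largest Jordan block has size 1, contributing (x − 4)

So m_A(x) = (x - 4)*(x + 4) = x^2 - 16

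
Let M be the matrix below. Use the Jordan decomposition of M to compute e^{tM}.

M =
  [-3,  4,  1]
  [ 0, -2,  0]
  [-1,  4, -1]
e^{tM} =
  [-t*exp(-2*t) + exp(-2*t), 4*t*exp(-2*t), t*exp(-2*t)]
  [0, exp(-2*t), 0]
  [-t*exp(-2*t), 4*t*exp(-2*t), t*exp(-2*t) + exp(-2*t)]

Strategy: write M = P · J · P⁻¹ where J is a Jordan canonical form, so e^{tM} = P · e^{tJ} · P⁻¹, and e^{tJ} can be computed block-by-block.

M has Jordan form
J =
  [-2,  1,  0]
  [ 0, -2,  0]
  [ 0,  0, -2]
(up to reordering of blocks).

Per-block formulas:
  For a 2×2 Jordan block J_2(-2): exp(t · J_2(-2)) = e^(-2t)·(I + t·N), where N is the 2×2 nilpotent shift.
  For a 1×1 block at λ = -2: exp(t · [-2]) = [e^(-2t)].

After assembling e^{tJ} and conjugating by P, we get:

e^{tM} =
  [-t*exp(-2*t) + exp(-2*t), 4*t*exp(-2*t), t*exp(-2*t)]
  [0, exp(-2*t), 0]
  [-t*exp(-2*t), 4*t*exp(-2*t), t*exp(-2*t) + exp(-2*t)]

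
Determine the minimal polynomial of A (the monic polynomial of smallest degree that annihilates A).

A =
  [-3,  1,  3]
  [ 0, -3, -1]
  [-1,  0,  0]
x^3 + 6*x^2 + 12*x + 8

The characteristic polynomial is χ_A(x) = (x + 2)^3, so the eigenvalues are known. The minimal polynomial is
  m_A(x) = Π_λ (x − λ)^{k_λ}
where k_λ is the size of the *largest* Jordan block for λ (equivalently, the smallest k with (A − λI)^k v = 0 for every generalised eigenvector v of λ).

  λ = -2: largest Jordan block has size 3, contributing (x + 2)^3

So m_A(x) = (x + 2)^3 = x^3 + 6*x^2 + 12*x + 8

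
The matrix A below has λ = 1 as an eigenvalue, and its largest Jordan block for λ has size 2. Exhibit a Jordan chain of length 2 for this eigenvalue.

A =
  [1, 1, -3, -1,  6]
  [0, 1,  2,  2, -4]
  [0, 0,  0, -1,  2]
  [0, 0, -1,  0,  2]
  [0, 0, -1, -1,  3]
A Jordan chain for λ = 1 of length 2:
v_1 = (1, 0, 0, 0, 0)ᵀ
v_2 = (0, 1, 0, 0, 0)ᵀ

Let N = A − (1)·I. We want v_2 with N^2 v_2 = 0 but N^1 v_2 ≠ 0; then v_{j-1} := N · v_j for j = 2, …, 2.

Pick v_2 = (0, 1, 0, 0, 0)ᵀ.
Then v_1 = N · v_2 = (1, 0, 0, 0, 0)ᵀ.

Sanity check: (A − (1)·I) v_1 = (0, 0, 0, 0, 0)ᵀ = 0. ✓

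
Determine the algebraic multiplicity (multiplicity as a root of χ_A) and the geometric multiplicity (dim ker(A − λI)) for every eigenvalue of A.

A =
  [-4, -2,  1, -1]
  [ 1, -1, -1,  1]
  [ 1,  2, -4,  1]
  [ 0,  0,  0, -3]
λ = -3: alg = 4, geom = 3

Step 1 — factor the characteristic polynomial to read off the algebraic multiplicities:
  χ_A(x) = (x + 3)^4

Step 2 — compute geometric multiplicities via the rank-nullity identity g(λ) = n − rank(A − λI):
  rank(A − (-3)·I) = 1, so dim ker(A − (-3)·I) = n − 1 = 3

Summary:
  λ = -3: algebraic multiplicity = 4, geometric multiplicity = 3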